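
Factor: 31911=3^1*11^1*967^1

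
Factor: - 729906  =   - 2^1*3^1*239^1*509^1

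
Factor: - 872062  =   - 2^1*19^1*53^1*433^1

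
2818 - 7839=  - 5021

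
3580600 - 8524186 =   -  4943586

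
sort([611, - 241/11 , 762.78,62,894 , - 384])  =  [ - 384 ,-241/11,62, 611 , 762.78,  894 ]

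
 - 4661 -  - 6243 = 1582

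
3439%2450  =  989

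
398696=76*5246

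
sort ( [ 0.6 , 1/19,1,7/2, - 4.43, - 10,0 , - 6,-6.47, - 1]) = [ - 10,-6.47, - 6, - 4.43, - 1, 0, 1/19,0.6,1, 7/2 ] 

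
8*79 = 632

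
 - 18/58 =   -  9/29 = - 0.31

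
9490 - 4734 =4756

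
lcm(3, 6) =6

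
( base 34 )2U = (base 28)3e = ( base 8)142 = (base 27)3H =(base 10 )98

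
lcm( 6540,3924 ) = 19620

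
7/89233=7/89233 = 0.00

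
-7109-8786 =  - 15895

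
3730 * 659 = 2458070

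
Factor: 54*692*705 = 2^3*3^4*5^1*47^1*173^1 = 26344440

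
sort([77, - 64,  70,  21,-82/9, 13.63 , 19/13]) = [ - 64, - 82/9, 19/13,  13.63,21 , 70, 77 ] 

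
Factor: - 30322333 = -79^1 * 463^1*829^1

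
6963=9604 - 2641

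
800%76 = 40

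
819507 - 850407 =-30900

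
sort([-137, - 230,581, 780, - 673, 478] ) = [ - 673,-230, - 137, 478, 581, 780 ] 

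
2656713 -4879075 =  - 2222362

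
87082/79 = 1102 + 24/79 = 1102.30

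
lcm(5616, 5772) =207792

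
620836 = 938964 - 318128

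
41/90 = 41/90 = 0.46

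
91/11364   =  91/11364 = 0.01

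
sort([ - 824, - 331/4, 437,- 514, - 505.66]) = [ - 824, - 514, - 505.66, - 331/4,437]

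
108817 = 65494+43323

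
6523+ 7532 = 14055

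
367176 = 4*91794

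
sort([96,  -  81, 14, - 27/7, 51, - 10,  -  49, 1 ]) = [ - 81 ,- 49, - 10, - 27/7, 1, 14,51 , 96]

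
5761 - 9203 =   -  3442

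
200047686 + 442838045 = 642885731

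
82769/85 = 82769/85 = 973.75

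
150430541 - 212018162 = - 61587621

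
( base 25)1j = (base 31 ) 1D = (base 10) 44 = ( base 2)101100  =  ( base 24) 1k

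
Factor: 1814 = 2^1*  907^1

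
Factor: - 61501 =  - 11^1*5591^1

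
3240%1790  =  1450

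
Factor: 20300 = 2^2*5^2*7^1*29^1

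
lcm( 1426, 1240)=28520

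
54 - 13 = 41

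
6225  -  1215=5010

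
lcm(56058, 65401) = 392406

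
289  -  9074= -8785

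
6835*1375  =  9398125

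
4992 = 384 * 13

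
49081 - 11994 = 37087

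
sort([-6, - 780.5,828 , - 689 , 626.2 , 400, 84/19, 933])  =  [ - 780.5, - 689, - 6,84/19,400, 626.2,828,  933]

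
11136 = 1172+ 9964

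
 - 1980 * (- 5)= 9900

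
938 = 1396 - 458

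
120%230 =120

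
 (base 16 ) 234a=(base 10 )9034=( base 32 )8QA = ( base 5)242114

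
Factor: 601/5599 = 11^( -1)*509^( - 1)*601^1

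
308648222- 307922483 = 725739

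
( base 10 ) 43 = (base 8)53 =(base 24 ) 1J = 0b101011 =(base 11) 3A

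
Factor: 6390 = 2^1*3^2 *5^1*71^1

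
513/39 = 171/13 = 13.15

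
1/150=1/150 = 0.01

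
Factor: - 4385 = -5^1*877^1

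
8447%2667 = 446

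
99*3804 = 376596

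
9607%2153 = 995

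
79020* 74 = 5847480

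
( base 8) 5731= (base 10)3033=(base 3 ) 11011100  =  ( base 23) 5gk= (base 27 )449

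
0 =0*894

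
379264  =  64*5926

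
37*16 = 592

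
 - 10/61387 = -10/61387 = -0.00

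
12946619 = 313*41363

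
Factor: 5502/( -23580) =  - 2^( - 1)* 3^(-1 )  *5^( - 1) * 7^1  =  - 7/30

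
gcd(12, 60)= 12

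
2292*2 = 4584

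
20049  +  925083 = 945132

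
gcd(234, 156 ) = 78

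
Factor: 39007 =19^1 * 2053^1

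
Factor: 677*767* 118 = 61272562 = 2^1*13^1*59^2*677^1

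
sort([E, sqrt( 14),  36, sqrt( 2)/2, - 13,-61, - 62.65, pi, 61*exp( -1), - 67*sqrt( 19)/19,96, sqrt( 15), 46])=[ - 62.65 ,-61,  -  67*sqrt (19)/19, - 13, sqrt(2)/2, E,pi, sqrt( 14), sqrt( 15),61*exp(- 1),36, 46,96]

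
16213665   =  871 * 18615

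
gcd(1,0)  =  1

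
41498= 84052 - 42554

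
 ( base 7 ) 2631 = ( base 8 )1752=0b1111101010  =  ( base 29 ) 15g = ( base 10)1002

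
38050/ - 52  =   - 732  +  7/26 = - 731.73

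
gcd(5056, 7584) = 2528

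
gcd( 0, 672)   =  672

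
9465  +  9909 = 19374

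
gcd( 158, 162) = 2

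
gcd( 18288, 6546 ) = 6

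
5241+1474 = 6715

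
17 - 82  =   - 65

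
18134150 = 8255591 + 9878559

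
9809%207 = 80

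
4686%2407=2279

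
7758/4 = 3879/2  =  1939.50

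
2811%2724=87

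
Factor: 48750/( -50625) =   -  2^1 * 3^( - 3 )*13^1 = -  26/27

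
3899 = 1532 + 2367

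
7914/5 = 7914/5= 1582.80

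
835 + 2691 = 3526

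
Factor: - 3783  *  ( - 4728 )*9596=171634286304 = 2^5*3^2*13^1*97^1*197^1*2399^1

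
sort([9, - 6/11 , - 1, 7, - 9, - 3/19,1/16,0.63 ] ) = [ - 9, - 1, - 6/11,  -  3/19, 1/16,0.63, 7,9]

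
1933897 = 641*3017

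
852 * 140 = 119280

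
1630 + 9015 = 10645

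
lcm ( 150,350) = 1050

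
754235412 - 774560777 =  - 20325365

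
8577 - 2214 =6363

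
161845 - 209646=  - 47801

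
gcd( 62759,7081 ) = 97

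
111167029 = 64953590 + 46213439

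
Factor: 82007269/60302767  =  7^( - 1)*17^1*4823957^1* 8614681^( -1 ) 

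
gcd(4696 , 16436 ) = 2348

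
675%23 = 8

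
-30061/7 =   -  30061/7 = -4294.43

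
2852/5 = 2852/5 = 570.40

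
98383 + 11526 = 109909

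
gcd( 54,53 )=1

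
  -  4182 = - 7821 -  - 3639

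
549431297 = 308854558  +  240576739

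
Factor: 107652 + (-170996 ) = - 2^4*37^1*107^1 =-63344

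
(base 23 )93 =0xD2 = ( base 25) 8A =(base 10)210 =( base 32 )6I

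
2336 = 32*73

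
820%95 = 60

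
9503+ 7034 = 16537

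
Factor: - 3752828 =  - 2^2*938207^1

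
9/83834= 9/83834 = 0.00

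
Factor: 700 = 2^2 *5^2*7^1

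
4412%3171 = 1241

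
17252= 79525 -62273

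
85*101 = 8585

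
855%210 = 15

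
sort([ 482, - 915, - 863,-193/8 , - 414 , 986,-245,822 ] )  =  [  -  915, - 863,-414, - 245, - 193/8, 482,822,986 ] 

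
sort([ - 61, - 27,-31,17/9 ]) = [  -  61,-31, - 27,17/9 ]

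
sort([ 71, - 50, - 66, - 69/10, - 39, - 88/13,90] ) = [-66, - 50 , - 39, - 69/10, - 88/13,71,90] 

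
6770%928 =274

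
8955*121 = 1083555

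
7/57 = 7/57 = 0.12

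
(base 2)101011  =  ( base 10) 43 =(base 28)1f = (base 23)1K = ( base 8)53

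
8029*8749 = 70245721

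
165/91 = 1 + 74/91 = 1.81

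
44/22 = 2 = 2.00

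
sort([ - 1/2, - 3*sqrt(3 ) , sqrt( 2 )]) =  [ - 3*sqrt( 3),-1/2,sqrt(2)]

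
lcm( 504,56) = 504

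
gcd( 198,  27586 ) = 2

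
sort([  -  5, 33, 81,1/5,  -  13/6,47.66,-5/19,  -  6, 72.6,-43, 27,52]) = [- 43,  -  6 ,  -  5,  -  13/6,  -  5/19,1/5,27,33  ,  47.66, 52,72.6, 81 ]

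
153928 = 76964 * 2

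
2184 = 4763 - 2579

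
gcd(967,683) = 1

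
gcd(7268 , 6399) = 79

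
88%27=7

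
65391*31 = 2027121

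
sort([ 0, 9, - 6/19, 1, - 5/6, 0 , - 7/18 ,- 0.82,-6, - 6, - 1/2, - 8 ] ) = [  -  8,-6,  -  6, - 5/6, - 0.82, -1/2 ,  -  7/18, -6/19,0,0,1,  9]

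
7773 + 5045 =12818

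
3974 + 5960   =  9934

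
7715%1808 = 483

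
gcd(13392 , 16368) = 1488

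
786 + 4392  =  5178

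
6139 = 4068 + 2071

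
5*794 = 3970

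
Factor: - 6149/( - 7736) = 2^ ( - 3) * 11^1*13^1*43^1*967^(- 1)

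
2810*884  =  2484040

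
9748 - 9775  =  -27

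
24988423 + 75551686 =100540109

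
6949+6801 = 13750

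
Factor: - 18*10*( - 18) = 2^3 * 3^4 * 5^1 = 3240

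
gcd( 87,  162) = 3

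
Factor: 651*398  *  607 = 2^1*3^1*7^1 * 31^1 * 199^1*607^1 = 157272486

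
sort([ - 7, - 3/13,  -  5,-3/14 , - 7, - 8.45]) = [- 8.45,-7, -7,-5, - 3/13, - 3/14]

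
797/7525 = 797/7525   =  0.11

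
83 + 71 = 154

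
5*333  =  1665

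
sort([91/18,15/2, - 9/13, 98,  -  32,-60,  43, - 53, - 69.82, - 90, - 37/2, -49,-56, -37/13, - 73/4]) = [ - 90,  -  69.82, - 60 , - 56, - 53, - 49, - 32, - 37/2,-73/4 , - 37/13, - 9/13, 91/18 , 15/2,43, 98]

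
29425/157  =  29425/157 = 187.42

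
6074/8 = 3037/4  =  759.25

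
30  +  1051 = 1081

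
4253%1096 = 965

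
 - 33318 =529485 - 562803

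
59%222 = 59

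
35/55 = 7/11 = 0.64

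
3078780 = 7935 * 388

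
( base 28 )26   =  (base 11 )57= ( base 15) 42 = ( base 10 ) 62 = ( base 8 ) 76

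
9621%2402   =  13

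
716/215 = 716/215 = 3.33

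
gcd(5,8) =1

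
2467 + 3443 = 5910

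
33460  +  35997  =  69457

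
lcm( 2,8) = 8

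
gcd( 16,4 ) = 4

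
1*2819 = 2819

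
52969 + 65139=118108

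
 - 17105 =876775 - 893880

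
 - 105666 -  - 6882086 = 6776420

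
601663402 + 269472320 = 871135722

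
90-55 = 35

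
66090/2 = 33045 = 33045.00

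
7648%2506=130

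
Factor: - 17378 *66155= - 1149641590 = - 2^1*5^1*101^1*131^1*8689^1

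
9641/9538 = 1  +  103/9538 = 1.01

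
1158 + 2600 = 3758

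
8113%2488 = 649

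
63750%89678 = 63750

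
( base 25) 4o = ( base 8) 174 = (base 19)6a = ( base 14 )8C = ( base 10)124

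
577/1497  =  577/1497 = 0.39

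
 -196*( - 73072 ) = 14322112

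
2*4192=8384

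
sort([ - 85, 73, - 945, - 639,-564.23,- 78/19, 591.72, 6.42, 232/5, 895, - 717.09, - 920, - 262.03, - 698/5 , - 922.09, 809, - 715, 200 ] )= [ - 945,-922.09, - 920, - 717.09, - 715,-639, - 564.23, - 262.03, -698/5, - 85, - 78/19, 6.42, 232/5 , 73, 200 , 591.72, 809,895 ] 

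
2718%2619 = 99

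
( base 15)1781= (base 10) 5071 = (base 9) 6854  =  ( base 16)13CF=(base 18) fbd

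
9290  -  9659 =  - 369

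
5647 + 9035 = 14682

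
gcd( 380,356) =4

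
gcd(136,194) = 2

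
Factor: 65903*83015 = 5470937545 = 5^1 * 59^1*1117^1*16603^1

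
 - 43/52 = -1 + 9/52 =- 0.83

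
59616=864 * 69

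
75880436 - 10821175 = 65059261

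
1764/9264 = 147/772 = 0.19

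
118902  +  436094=554996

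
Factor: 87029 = 29^1*3001^1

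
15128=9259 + 5869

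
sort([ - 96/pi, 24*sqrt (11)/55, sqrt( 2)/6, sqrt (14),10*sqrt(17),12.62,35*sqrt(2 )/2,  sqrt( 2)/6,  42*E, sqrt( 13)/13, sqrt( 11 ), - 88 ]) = [  -  88, - 96/pi, sqrt (2 )/6, sqrt( 2)/6,sqrt ( 13 )/13,  24* sqrt( 11)/55, sqrt(11), sqrt ( 14 ), 12.62, 35*sqrt(2)/2, 10*sqrt( 17 ) , 42*E]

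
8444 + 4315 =12759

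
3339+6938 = 10277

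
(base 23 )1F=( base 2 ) 100110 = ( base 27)1b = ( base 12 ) 32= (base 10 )38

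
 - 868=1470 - 2338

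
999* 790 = 789210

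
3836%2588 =1248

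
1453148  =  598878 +854270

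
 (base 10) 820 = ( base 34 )o4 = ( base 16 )334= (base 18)29A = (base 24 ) 1A4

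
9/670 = 9/670 = 0.01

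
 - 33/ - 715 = 3/65  =  0.05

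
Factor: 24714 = 2^1*3^2*1373^1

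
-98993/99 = - 1000 +7/99  =  - 999.93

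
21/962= 21/962 = 0.02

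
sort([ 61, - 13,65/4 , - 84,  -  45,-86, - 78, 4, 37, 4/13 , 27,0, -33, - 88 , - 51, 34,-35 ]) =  [-88, -86 , - 84,-78,-51, - 45,-35,- 33,-13,0, 4/13, 4 , 65/4, 27, 34, 37, 61 ] 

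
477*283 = 134991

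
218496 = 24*9104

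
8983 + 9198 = 18181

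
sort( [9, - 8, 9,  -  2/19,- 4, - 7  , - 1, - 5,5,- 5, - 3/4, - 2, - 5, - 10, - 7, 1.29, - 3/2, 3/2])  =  [- 10, - 8, - 7, - 7,  -  5, - 5, -5, - 4,- 2,-3/2, - 1,  -  3/4, - 2/19, 1.29,3/2, 5  ,  9,9] 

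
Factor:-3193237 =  - 3193237^1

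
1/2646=1/2646 = 0.00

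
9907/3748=2  +  2411/3748  =  2.64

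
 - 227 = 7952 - 8179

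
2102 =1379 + 723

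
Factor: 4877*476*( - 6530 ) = -2^3*5^1*7^1*17^1*653^1*4877^1 = - 15159081560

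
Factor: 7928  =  2^3*991^1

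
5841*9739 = 56885499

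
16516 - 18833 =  - 2317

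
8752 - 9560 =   -  808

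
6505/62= 104 + 57/62=104.92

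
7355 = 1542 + 5813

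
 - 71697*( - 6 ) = 430182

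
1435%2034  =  1435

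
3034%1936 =1098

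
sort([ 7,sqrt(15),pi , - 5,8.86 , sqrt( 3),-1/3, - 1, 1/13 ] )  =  [ - 5, - 1, - 1/3, 1/13,  sqrt( 3), pi,sqrt(15),7,  8.86 ]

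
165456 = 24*6894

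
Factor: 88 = 2^3*11^1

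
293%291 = 2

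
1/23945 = 1/23945= 0.00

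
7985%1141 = 1139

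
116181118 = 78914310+37266808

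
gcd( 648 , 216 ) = 216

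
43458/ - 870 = -50  +  7/145 = - 49.95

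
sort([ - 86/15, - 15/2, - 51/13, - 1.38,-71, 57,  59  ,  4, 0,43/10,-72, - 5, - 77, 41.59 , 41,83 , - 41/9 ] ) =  [- 77, - 72,  -  71 ,  -  15/2, - 86/15 ,-5,  -  41/9, - 51/13, - 1.38, 0, 4, 43/10, 41,41.59,57, 59,83]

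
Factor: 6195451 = 109^1*113^1*503^1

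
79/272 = 79/272  =  0.29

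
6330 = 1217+5113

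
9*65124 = 586116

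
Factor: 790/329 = 2^1*5^1*7^(-1 )*47^(-1 )*79^1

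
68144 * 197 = 13424368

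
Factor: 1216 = 2^6*19^1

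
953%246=215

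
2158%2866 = 2158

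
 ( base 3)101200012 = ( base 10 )7781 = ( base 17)19fc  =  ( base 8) 17145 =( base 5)222111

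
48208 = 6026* 8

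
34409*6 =206454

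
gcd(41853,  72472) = 1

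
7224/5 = 7224/5 = 1444.80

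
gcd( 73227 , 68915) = 77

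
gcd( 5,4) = 1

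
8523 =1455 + 7068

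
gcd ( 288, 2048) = 32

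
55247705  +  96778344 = 152026049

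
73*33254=2427542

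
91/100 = 91/100 = 0.91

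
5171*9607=49677797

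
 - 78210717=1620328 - 79831045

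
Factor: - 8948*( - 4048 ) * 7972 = 2^8 * 11^1* 23^1 * 1993^1 * 2237^1 = 288757829888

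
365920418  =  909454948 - 543534530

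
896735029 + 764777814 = 1661512843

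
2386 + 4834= 7220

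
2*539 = 1078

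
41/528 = 41/528 = 0.08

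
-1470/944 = -2+ 209/472=-1.56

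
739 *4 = 2956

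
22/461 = 22/461 = 0.05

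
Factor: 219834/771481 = 2^1*3^4*23^1*59^1*771481^(-1)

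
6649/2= 6649/2=3324.50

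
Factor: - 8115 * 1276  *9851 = -2^2 * 3^1*5^1*11^1*29^1 * 541^1*9851^1 = - 102004543740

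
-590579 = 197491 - 788070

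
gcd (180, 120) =60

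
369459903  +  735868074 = 1105327977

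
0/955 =0 =0.00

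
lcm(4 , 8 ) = 8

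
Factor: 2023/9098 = 2^( - 1 )*7^1*17^2*4549^( - 1)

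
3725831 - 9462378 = -5736547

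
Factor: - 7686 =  - 2^1 * 3^2 * 7^1 * 61^1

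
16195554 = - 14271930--30467484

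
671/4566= 671/4566= 0.15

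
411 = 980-569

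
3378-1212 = 2166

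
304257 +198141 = 502398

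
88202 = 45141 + 43061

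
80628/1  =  80628   =  80628.00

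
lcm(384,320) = 1920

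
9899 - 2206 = 7693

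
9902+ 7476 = 17378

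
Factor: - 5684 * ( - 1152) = 6547968 = 2^9*3^2 * 7^2*29^1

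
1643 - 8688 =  - 7045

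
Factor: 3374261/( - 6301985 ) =-5^( - 1)*11^1*17^ ( - 1 ) *23^1*151^( - 1 )*491^(-1 ) * 13337^1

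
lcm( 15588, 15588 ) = 15588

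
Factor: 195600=2^4*3^1*5^2*163^1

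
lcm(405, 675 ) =2025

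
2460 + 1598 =4058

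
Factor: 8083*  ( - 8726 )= - 2^1 * 59^1*137^1*4363^1 = - 70532258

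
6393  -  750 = 5643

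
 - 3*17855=-53565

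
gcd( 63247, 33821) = 1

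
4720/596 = 7 + 137/149 = 7.92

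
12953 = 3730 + 9223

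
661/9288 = 661/9288 = 0.07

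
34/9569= 34/9569 = 0.00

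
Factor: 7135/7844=2^( - 2 )*5^1*37^ (-1)*53^ ( - 1 )*1427^1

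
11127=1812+9315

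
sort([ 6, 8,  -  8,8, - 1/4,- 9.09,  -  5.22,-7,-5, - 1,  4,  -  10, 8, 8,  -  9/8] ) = [-10, - 9.09 , - 8, - 7, - 5.22,-5, - 9/8,-1, - 1/4, 4, 6,8, 8, 8 , 8 ] 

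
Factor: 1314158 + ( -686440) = 2^1*7^1  *  13^1*3449^1 = 627718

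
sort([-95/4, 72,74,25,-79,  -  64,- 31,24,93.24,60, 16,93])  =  [-79, -64 ,-31 ,  -  95/4,16, 24,25,60,  72,  74,93, 93.24]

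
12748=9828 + 2920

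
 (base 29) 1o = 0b110101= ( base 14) 3b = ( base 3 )1222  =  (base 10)53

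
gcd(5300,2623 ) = 1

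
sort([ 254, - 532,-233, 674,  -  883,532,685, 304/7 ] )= [ - 883, - 532,-233,304/7,  254,532,674,685] 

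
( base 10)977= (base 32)UH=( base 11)809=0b1111010001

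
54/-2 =-27  +  0/1  =  - 27.00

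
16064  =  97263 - 81199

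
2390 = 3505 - 1115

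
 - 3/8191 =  - 3/8191 = - 0.00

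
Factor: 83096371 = 1553^1*53507^1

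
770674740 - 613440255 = 157234485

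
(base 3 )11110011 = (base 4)302230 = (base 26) 4kk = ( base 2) 110010101100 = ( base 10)3244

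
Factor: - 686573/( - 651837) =3^( - 1)*23^1*31^( - 1) * 43^( - 1)*163^( - 1 ) * 29851^1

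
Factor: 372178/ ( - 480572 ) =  - 2^( - 1)*317^( - 1) *491^1 = - 491/634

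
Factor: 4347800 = 2^3 * 5^2*21739^1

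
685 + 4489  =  5174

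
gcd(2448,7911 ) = 9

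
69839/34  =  2054 + 3/34=2054.09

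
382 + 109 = 491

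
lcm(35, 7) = 35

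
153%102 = 51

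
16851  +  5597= 22448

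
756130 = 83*9110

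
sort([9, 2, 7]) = [2,7, 9]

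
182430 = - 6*( - 30405 ) 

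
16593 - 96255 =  - 79662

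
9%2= 1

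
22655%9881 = 2893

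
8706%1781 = 1582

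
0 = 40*0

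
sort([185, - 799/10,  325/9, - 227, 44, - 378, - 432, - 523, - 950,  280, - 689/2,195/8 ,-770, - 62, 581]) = [ - 950, - 770, - 523, - 432,  -  378, - 689/2, - 227, - 799/10, - 62 , 195/8,325/9, 44,  185, 280, 581]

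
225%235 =225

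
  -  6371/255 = - 6371/255= - 24.98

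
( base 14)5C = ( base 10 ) 82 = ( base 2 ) 1010010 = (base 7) 145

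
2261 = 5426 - 3165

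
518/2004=259/1002 = 0.26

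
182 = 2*91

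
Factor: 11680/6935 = 32/19= 2^5*  19^( - 1 ) 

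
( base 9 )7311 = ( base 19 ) efh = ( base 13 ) 2590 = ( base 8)12354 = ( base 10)5356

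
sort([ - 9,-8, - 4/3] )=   [  -  9, - 8,-4/3]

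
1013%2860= 1013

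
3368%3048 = 320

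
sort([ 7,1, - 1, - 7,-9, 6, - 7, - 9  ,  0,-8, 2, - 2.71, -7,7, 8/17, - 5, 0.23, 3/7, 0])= [ -9, - 9, - 8, - 7, - 7, - 7, - 5, - 2.71, - 1 , 0, 0, 0.23,3/7, 8/17, 1, 2, 6, 7, 7 ] 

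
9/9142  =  9/9142 = 0.00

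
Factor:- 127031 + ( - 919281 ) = - 1046312 = - 2^3*31^1*4219^1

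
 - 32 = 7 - 39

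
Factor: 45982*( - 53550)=-2^2*3^2*5^2*7^1 * 17^1*83^1*277^1 = - 2462336100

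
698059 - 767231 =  - 69172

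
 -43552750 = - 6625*6574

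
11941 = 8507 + 3434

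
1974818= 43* 45926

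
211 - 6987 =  - 6776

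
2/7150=1/3575 = 0.00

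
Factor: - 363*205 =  - 3^1*5^1*11^2*41^1 = - 74415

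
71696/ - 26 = - 35848/13 = - 2757.54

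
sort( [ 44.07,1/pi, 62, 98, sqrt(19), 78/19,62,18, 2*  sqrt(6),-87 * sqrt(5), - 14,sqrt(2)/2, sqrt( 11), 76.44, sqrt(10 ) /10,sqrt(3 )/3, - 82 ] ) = [ - 87*sqrt( 5 ), - 82,-14,sqrt(10 ) /10,  1/pi,sqrt(3)/3,sqrt (2 ) /2, sqrt(11), 78/19,sqrt( 19 ), 2 * sqrt(6 ),18,44.07, 62,62, 76.44,98 ]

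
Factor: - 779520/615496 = -480/379 = - 2^5*3^1*5^1 * 379^( - 1)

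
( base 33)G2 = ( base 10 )530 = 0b1000010010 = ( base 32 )GI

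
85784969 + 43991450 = 129776419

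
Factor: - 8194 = -2^1*17^1*241^1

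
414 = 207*2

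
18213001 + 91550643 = 109763644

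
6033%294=153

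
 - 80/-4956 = 20/1239 = 0.02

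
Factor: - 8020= - 2^2*5^1*401^1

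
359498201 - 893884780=-534386579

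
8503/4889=8503/4889 = 1.74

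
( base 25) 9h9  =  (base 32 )5TB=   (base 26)8p1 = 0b1011110101011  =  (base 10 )6059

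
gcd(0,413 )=413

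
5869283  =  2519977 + 3349306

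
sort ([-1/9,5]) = [ - 1/9,5]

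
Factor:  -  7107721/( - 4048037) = 7^( - 2 )*103^1 * 151^1*457^1*82613^( - 1) 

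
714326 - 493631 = 220695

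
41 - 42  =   - 1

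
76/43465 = 76/43465= 0.00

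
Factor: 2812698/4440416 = 1406349/2220208 = 2^( - 4) * 3^3*7^2*1063^1*138763^( - 1)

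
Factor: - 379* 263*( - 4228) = 2^2*7^1 *151^1*263^1*379^1  =  421434356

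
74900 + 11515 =86415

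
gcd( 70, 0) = 70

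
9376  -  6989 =2387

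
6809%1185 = 884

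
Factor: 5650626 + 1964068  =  2^1*97^1*39251^1 = 7614694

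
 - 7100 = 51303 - 58403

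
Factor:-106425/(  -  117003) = 3^1*5^2 * 11^1*907^ (- 1 ) = 825/907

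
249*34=8466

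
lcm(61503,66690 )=5535270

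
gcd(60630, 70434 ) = 258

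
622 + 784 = 1406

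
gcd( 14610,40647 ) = 3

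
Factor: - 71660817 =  -3^2*7962313^1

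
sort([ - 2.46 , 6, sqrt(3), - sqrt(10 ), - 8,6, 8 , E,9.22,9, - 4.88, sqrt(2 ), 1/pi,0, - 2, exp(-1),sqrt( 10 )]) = [-8,- 4.88, - sqrt(10 ) , - 2.46, - 2,0,1/pi,exp(-1),sqrt( 2),sqrt( 3),E, sqrt(10 ),6,6,8,9, 9.22]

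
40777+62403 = 103180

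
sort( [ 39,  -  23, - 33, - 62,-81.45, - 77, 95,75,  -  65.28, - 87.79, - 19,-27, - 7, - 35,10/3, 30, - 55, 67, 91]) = [ - 87.79,- 81.45, - 77 ,  -  65.28, - 62, - 55,-35, - 33,-27,  -  23,  -  19, - 7,  10/3, 30,39, 67, 75, 91,  95]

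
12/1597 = 12/1597 = 0.01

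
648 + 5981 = 6629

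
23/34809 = 23/34809 =0.00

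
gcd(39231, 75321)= 9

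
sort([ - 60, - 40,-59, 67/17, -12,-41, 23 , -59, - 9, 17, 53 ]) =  [ - 60,  -  59 ,- 59,  -  41,- 40,  -  12, - 9, 67/17, 17, 23, 53 ] 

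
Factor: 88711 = 7^1 * 19^1*23^1*29^1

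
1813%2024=1813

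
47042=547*86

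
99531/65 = 1531 + 16/65 = 1531.25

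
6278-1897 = 4381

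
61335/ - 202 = - 304 + 73/202= - 303.64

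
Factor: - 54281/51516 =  - 2^( - 2 ) *3^ ( - 5) * 17^1 * 31^1 * 53^( - 1) *103^1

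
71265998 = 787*90554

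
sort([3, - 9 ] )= [ - 9,3]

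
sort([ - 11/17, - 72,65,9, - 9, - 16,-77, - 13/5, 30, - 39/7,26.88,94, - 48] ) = [ - 77 , - 72, - 48 , - 16, - 9, -39/7, - 13/5,-11/17,9, 26.88, 30,65,94]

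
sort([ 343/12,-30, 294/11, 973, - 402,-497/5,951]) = [ - 402, - 497/5, - 30, 294/11, 343/12, 951,973] 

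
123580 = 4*30895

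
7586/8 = 948 + 1/4 = 948.25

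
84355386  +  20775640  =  105131026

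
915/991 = 915/991= 0.92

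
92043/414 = 222 + 15/46 = 222.33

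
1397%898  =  499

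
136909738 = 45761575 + 91148163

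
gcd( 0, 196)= 196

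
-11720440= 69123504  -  80843944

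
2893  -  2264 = 629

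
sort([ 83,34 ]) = [34 , 83 ] 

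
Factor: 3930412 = 2^2*982603^1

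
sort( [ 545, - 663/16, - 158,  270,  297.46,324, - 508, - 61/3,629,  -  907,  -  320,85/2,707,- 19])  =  [ - 907, - 508,-320, - 158, - 663/16, - 61/3, - 19,85/2,270, 297.46,  324,545,629, 707]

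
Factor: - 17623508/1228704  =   - 2^( - 3)*3^( - 1)*7^1* 12799^ ( - 1 )*629411^1= - 4405877/307176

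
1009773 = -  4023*( - 251)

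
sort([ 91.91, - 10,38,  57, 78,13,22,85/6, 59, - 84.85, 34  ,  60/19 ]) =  [- 84.85,-10,60/19, 13, 85/6, 22,  34, 38,57,59, 78 , 91.91]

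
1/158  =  1/158 = 0.01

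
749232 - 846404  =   - 97172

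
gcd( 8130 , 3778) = 2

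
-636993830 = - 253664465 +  - 383329365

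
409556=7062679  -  6653123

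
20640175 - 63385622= - 42745447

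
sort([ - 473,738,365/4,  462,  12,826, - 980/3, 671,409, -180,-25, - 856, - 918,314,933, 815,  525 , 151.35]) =[ - 918, - 856 , - 473, - 980/3, - 180, - 25,12,365/4,  151.35,  314,  409, 462,  525, 671, 738 , 815, 826,933 ] 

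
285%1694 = 285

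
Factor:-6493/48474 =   -  2^(- 1 ) * 3^( - 2)*43^1*151^1*2693^ (-1)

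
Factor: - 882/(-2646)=1/3 = 3^( - 1 ) 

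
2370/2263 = 1 + 107/2263 =1.05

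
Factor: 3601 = 13^1*277^1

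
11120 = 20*556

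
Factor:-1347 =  - 3^1*449^1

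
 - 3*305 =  -915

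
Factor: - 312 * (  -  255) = 79560 = 2^3 * 3^2*5^1 * 13^1 * 17^1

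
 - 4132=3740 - 7872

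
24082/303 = 24082/303 = 79.48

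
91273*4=365092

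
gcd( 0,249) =249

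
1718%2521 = 1718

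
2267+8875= 11142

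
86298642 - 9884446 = 76414196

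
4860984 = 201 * 24184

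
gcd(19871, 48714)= 1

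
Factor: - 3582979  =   - 29^1*123551^1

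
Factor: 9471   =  3^1*7^1*11^1*41^1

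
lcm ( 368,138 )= 1104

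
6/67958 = 3/33979 = 0.00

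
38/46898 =19/23449 = 0.00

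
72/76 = 18/19 = 0.95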